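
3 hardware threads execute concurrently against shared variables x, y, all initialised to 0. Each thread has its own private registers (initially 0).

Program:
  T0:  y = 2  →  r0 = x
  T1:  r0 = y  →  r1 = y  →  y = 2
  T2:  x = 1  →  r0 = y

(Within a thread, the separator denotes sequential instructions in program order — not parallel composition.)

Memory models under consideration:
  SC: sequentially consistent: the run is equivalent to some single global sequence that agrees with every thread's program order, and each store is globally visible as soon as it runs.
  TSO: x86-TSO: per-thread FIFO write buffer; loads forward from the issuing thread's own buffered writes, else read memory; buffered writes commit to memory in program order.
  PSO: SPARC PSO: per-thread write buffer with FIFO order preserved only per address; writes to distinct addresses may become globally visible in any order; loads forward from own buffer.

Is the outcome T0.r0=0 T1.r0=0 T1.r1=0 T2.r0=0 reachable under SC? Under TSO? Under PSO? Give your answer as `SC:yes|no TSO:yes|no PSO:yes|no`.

SC:no TSO:yes PSO:yes

outcome vector order: (T0.r0,T1.r0,T1.r1,T2.r0)
under SC → 0/0/0/2, 0/0/2/2, 0/2/2/2, 1/0/0/0, 1/0/0/2, 1/0/2/0, 1/0/2/2, 1/2/2/0, 1/2/2/2
under TSO → 0/0/0/0, 0/0/0/2, 0/0/2/0, 0/0/2/2, 0/2/2/0, 0/2/2/2, 1/0/0/0, 1/0/0/2, 1/0/2/0, 1/0/2/2, 1/2/2/0, 1/2/2/2
under PSO → 0/0/0/0, 0/0/0/2, 0/0/2/0, 0/0/2/2, 0/2/2/0, 0/2/2/2, 1/0/0/0, 1/0/0/2, 1/0/2/0, 1/0/2/2, 1/2/2/0, 1/2/2/2
target 0/0/0/0 ∈ {TSO,PSO}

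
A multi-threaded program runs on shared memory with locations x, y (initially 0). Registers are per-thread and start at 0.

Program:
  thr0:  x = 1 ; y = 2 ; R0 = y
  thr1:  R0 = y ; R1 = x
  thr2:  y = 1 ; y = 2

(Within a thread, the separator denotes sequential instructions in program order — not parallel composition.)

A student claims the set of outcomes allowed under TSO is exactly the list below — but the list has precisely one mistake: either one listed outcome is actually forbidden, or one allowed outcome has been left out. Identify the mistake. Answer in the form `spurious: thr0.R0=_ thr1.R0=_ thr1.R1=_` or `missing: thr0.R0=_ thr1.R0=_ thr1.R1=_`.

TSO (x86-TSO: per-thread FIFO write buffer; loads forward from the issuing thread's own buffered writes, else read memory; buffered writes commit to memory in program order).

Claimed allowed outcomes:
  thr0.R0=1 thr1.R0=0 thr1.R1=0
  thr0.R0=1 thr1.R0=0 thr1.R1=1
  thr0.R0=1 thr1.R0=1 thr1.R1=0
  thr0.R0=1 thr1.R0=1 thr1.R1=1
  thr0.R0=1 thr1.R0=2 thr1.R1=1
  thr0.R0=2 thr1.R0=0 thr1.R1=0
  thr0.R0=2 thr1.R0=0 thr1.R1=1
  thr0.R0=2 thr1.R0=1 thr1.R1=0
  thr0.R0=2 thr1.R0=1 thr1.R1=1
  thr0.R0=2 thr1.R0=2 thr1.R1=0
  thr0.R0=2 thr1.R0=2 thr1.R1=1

spurious: thr0.R0=1 thr1.R0=1 thr1.R1=0

outcome vector order: (thr0.R0,thr1.R0,thr1.R1)
[TSO] allowed = {100, 101, 111, 121, 200, 201, 210, 211, 220, 221}
claimed∖TSO = {110}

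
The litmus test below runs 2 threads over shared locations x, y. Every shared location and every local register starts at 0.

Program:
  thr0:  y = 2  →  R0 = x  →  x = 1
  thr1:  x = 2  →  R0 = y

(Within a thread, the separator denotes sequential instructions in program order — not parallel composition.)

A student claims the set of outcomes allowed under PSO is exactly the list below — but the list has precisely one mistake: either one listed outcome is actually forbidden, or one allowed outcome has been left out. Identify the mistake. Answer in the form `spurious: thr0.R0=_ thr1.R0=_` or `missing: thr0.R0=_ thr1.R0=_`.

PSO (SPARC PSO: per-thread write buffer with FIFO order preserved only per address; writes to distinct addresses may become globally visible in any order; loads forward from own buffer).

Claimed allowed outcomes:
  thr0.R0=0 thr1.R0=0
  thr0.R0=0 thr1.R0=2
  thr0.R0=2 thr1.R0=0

outcome vector order: (thr0.R0,thr1.R0)
under PSO → <0 0> <0 2> <2 0> <2 2>
PSO∖claimed = {<2 2>}

missing: thr0.R0=2 thr1.R0=2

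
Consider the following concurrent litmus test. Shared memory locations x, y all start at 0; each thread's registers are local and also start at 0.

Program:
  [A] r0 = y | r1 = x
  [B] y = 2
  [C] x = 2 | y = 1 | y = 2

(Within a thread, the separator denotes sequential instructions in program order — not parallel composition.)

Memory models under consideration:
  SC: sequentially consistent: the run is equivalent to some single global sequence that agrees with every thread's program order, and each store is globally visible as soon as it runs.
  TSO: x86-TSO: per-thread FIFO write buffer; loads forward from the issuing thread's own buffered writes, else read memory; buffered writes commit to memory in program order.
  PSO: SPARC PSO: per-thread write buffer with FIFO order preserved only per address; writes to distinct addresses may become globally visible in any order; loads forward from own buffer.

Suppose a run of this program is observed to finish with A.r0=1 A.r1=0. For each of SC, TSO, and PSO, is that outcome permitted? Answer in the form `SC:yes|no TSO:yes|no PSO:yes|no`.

outcome vector order: (A.r0,A.r1)
[SC] allowed = {<0 0>; <0 2>; <1 2>; <2 0>; <2 2>}
[TSO] allowed = {<0 0>; <0 2>; <1 2>; <2 0>; <2 2>}
[PSO] allowed = {<0 0>; <0 2>; <1 0>; <1 2>; <2 0>; <2 2>}
target <1 0> ∈ {PSO}

SC:no TSO:no PSO:yes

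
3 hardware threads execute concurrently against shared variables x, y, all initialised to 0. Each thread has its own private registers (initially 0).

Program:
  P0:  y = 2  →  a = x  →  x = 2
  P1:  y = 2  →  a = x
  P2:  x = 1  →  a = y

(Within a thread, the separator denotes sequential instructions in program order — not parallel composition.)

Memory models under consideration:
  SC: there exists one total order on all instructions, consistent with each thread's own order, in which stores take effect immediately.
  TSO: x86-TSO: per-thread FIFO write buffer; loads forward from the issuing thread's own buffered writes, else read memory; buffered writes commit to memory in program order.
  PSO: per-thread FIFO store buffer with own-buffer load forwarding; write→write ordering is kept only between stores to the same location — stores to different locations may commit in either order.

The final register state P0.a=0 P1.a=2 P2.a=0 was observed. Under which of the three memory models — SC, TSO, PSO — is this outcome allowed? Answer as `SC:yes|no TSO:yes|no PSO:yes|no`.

outcome vector order: (P0.a,P1.a,P2.a)
under SC → (0,0,2); (0,1,2); (0,2,2); (1,0,2); (1,1,0); (1,1,2); (1,2,0); (1,2,2)
under TSO → (0,0,0); (0,0,2); (0,1,0); (0,1,2); (0,2,0); (0,2,2); (1,0,0); (1,0,2); (1,1,0); (1,1,2); (1,2,0); (1,2,2)
under PSO → (0,0,0); (0,0,2); (0,1,0); (0,1,2); (0,2,0); (0,2,2); (1,0,0); (1,0,2); (1,1,0); (1,1,2); (1,2,0); (1,2,2)
target (0,2,0) ∈ {TSO,PSO}

SC:no TSO:yes PSO:yes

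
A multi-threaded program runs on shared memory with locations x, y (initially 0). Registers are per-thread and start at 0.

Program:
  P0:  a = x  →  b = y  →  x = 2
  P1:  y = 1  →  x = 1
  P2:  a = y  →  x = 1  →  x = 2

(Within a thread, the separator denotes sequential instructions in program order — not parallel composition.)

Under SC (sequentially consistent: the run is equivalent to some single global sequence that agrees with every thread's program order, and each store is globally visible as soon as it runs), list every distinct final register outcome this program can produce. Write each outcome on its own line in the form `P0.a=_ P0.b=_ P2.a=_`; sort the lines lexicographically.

P0.a=0 P0.b=0 P2.a=0
P0.a=0 P0.b=0 P2.a=1
P0.a=0 P0.b=1 P2.a=0
P0.a=0 P0.b=1 P2.a=1
P0.a=1 P0.b=0 P2.a=0
P0.a=1 P0.b=1 P2.a=0
P0.a=1 P0.b=1 P2.a=1
P0.a=2 P0.b=0 P2.a=0
P0.a=2 P0.b=1 P2.a=0
P0.a=2 P0.b=1 P2.a=1

outcome vector order: (P0.a,P0.b,P2.a)
|SC outcomes| = 10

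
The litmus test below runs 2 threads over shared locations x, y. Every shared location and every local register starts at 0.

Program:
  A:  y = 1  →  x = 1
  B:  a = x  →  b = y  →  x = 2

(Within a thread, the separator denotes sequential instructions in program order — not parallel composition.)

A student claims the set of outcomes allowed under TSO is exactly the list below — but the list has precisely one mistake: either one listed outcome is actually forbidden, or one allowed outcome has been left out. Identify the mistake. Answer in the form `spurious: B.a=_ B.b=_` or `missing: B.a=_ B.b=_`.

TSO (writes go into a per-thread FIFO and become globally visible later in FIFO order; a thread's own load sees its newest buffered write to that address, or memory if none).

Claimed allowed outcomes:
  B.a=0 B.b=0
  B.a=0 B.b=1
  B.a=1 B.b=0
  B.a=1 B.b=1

spurious: B.a=1 B.b=0

outcome vector order: (B.a,B.b)
TSO: 3 outcomes — {0/0 0/1 1/1}
claimed∖TSO = {1/0}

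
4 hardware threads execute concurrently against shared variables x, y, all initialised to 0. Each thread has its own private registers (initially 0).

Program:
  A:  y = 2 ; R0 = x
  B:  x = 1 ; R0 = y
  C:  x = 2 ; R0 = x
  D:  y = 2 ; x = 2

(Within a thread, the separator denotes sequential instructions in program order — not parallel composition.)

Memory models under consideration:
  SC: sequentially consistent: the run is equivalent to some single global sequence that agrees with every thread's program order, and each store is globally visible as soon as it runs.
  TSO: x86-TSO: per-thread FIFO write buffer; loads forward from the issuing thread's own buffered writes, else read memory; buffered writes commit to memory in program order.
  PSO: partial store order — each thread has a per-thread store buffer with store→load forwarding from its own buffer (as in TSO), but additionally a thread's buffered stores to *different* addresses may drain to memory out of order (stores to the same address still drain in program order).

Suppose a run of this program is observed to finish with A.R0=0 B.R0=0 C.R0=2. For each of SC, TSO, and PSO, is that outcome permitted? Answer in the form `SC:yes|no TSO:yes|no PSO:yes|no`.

outcome vector order: (A.R0,B.R0,C.R0)
[SC] allowed = {0/2/1 0/2/2 1/0/1 1/0/2 1/2/1 1/2/2 2/0/1 2/0/2 2/2/1 2/2/2}
[TSO] allowed = {0/0/1 0/0/2 0/2/1 0/2/2 1/0/1 1/0/2 1/2/1 1/2/2 2/0/1 2/0/2 2/2/1 2/2/2}
[PSO] allowed = {0/0/1 0/0/2 0/2/1 0/2/2 1/0/1 1/0/2 1/2/1 1/2/2 2/0/1 2/0/2 2/2/1 2/2/2}
target 0/0/2 ∈ {TSO,PSO}

SC:no TSO:yes PSO:yes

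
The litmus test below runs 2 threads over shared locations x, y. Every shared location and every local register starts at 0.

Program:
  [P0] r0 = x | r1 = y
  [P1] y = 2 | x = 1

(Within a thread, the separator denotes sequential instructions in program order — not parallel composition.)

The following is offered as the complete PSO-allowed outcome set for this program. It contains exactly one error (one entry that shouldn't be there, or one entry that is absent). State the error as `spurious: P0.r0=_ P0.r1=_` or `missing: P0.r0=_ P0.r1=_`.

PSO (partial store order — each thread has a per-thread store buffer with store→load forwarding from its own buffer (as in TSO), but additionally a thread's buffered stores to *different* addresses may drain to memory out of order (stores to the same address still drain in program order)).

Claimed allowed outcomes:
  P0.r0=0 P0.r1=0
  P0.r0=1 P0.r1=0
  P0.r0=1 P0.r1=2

outcome vector order: (P0.r0,P0.r1)
PSO: 4 outcomes — {00, 02, 10, 12}
PSO∖claimed = {02}

missing: P0.r0=0 P0.r1=2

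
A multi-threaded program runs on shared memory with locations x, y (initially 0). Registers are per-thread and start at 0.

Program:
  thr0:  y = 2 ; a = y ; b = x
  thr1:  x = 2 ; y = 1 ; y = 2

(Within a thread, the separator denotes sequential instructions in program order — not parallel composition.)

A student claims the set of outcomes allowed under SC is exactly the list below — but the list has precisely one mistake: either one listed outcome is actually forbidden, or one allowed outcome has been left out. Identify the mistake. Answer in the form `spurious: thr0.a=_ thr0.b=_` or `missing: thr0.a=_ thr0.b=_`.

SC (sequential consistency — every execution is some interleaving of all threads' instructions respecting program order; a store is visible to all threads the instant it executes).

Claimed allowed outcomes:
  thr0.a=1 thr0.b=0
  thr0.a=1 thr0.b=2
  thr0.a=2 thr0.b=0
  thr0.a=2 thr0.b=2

spurious: thr0.a=1 thr0.b=0

outcome vector order: (thr0.a,thr0.b)
SC (3): 12; 20; 22
claimed∖SC = {10}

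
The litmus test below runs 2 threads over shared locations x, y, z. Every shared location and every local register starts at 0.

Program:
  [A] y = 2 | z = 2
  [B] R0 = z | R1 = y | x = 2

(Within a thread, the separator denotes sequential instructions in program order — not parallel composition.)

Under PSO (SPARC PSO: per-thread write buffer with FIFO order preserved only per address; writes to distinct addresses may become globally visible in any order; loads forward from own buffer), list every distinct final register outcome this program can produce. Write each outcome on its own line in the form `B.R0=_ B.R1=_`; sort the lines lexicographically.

B.R0=0 B.R1=0
B.R0=0 B.R1=2
B.R0=2 B.R1=0
B.R0=2 B.R1=2

outcome vector order: (B.R0,B.R1)
|PSO outcomes| = 4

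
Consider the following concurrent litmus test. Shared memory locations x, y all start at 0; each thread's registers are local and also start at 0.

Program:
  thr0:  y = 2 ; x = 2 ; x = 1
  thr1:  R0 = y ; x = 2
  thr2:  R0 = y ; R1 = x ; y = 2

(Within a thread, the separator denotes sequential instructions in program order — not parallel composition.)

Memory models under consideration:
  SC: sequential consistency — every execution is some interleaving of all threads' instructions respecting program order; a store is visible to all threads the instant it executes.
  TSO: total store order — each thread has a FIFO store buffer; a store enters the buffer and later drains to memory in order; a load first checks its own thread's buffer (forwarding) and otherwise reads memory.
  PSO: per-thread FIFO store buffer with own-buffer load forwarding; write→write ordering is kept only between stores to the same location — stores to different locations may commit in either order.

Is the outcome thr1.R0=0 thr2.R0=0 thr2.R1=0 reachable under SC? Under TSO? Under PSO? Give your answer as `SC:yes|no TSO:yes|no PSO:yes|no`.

outcome vector order: (thr1.R0,thr2.R0,thr2.R1)
SC: 12 outcomes — {000 001 002 020 021 022 200 201 202 220 221 222}
TSO: 12 outcomes — {000 001 002 020 021 022 200 201 202 220 221 222}
PSO: 12 outcomes — {000 001 002 020 021 022 200 201 202 220 221 222}
target 000 ∈ {SC,TSO,PSO}

SC:yes TSO:yes PSO:yes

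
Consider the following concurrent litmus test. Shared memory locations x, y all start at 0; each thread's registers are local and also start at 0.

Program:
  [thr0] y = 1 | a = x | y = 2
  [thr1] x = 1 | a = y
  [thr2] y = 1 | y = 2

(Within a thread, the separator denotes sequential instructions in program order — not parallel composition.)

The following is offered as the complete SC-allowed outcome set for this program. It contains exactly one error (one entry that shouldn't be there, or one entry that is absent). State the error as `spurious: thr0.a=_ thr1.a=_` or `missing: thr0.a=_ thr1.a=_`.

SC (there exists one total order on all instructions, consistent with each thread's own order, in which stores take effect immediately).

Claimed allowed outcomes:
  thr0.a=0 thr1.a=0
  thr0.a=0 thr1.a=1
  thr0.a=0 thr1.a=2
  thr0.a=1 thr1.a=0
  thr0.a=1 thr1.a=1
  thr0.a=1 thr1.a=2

outcome vector order: (thr0.a,thr1.a)
SC: 5 outcomes — {0/1; 0/2; 1/0; 1/1; 1/2}
claimed∖SC = {0/0}

spurious: thr0.a=0 thr1.a=0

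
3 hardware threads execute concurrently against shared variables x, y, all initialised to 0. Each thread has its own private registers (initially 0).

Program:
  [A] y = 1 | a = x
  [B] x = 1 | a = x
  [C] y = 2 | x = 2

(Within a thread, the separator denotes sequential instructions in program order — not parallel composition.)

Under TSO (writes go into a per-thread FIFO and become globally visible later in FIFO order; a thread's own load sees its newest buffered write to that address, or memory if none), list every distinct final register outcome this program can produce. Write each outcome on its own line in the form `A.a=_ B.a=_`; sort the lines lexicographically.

A.a=0 B.a=1
A.a=0 B.a=2
A.a=1 B.a=1
A.a=1 B.a=2
A.a=2 B.a=1
A.a=2 B.a=2

outcome vector order: (A.a,B.a)
|TSO outcomes| = 6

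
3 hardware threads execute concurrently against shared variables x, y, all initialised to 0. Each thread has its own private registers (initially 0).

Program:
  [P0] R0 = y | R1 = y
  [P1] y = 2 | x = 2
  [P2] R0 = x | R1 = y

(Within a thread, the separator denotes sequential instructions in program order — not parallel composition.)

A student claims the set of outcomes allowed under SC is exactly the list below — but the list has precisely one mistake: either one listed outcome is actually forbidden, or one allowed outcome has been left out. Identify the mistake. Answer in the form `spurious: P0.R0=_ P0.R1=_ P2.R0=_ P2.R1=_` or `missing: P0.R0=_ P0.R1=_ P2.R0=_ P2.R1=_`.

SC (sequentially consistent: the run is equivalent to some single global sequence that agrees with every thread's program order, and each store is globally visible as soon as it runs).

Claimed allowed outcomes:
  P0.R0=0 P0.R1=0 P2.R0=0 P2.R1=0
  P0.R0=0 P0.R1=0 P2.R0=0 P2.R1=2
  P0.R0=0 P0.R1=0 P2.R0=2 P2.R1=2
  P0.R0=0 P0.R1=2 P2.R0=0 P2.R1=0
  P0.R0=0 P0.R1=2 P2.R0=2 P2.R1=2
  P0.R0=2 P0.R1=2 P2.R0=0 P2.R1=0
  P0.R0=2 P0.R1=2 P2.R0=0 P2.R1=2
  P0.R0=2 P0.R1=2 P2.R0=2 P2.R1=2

missing: P0.R0=0 P0.R1=2 P2.R0=0 P2.R1=2

outcome vector order: (P0.R0,P0.R1,P2.R0,P2.R1)
under SC → <0 0 0 0>, <0 0 0 2>, <0 0 2 2>, <0 2 0 0>, <0 2 0 2>, <0 2 2 2>, <2 2 0 0>, <2 2 0 2>, <2 2 2 2>
SC∖claimed = {<0 2 0 2>}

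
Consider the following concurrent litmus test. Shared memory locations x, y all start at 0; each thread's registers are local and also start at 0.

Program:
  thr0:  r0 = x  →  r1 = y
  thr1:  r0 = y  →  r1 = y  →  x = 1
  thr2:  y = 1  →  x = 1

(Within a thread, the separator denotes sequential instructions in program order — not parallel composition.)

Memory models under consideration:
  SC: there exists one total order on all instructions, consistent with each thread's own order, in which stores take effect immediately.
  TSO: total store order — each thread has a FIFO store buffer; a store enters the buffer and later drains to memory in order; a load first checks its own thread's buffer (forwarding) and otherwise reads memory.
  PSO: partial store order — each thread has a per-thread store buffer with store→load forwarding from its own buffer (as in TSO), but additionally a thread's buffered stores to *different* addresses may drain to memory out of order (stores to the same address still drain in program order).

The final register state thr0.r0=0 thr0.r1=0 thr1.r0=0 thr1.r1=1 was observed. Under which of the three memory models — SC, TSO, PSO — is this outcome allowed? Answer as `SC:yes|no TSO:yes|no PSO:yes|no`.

SC:yes TSO:yes PSO:yes

outcome vector order: (thr0.r0,thr0.r1,thr1.r0,thr1.r1)
SC (10): <0 0 0 0>, <0 0 0 1>, <0 0 1 1>, <0 1 0 0>, <0 1 0 1>, <0 1 1 1>, <1 0 0 0>, <1 1 0 0>, <1 1 0 1>, <1 1 1 1>
TSO (10): <0 0 0 0>, <0 0 0 1>, <0 0 1 1>, <0 1 0 0>, <0 1 0 1>, <0 1 1 1>, <1 0 0 0>, <1 1 0 0>, <1 1 0 1>, <1 1 1 1>
PSO (12): <0 0 0 0>, <0 0 0 1>, <0 0 1 1>, <0 1 0 0>, <0 1 0 1>, <0 1 1 1>, <1 0 0 0>, <1 0 0 1>, <1 0 1 1>, <1 1 0 0>, <1 1 0 1>, <1 1 1 1>
target <0 0 0 1> ∈ {SC,TSO,PSO}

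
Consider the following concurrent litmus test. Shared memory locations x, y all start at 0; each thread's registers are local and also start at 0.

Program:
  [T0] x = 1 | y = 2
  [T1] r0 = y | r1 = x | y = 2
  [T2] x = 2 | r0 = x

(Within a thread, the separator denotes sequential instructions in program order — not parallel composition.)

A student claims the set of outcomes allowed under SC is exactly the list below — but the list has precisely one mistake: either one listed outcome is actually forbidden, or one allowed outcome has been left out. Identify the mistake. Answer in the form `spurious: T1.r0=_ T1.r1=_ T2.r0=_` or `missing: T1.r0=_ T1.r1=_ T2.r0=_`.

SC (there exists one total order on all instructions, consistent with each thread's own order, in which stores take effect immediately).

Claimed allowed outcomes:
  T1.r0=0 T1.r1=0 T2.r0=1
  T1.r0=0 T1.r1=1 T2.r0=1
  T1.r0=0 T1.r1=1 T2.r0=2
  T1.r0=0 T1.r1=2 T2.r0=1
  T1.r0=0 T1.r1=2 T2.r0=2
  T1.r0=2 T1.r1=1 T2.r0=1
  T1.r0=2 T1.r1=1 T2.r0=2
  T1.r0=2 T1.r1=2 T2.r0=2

missing: T1.r0=0 T1.r1=0 T2.r0=2

outcome vector order: (T1.r0,T1.r1,T2.r0)
under SC → 001 002 011 012 021 022 211 212 222
SC∖claimed = {002}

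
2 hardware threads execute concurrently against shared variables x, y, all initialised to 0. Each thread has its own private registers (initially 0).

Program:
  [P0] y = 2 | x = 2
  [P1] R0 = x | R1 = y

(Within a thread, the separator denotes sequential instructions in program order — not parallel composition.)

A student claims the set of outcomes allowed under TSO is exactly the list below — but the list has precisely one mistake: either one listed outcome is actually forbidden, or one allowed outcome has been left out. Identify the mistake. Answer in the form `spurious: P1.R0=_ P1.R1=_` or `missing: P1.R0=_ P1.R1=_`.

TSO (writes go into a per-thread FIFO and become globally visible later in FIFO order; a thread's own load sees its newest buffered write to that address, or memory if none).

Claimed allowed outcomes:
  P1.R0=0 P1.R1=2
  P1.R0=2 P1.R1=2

missing: P1.R0=0 P1.R1=0

outcome vector order: (P1.R0,P1.R1)
[TSO] allowed = {0/0, 0/2, 2/2}
TSO∖claimed = {0/0}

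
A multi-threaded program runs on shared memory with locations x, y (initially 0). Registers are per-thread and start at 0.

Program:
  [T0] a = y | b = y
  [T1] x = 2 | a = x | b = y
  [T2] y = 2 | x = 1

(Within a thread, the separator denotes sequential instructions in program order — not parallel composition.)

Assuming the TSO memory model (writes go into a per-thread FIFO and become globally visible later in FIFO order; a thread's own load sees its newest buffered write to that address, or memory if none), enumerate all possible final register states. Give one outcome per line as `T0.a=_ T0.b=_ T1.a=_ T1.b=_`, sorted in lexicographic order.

T0.a=0 T0.b=0 T1.a=1 T1.b=2
T0.a=0 T0.b=0 T1.a=2 T1.b=0
T0.a=0 T0.b=0 T1.a=2 T1.b=2
T0.a=0 T0.b=2 T1.a=1 T1.b=2
T0.a=0 T0.b=2 T1.a=2 T1.b=0
T0.a=0 T0.b=2 T1.a=2 T1.b=2
T0.a=2 T0.b=2 T1.a=1 T1.b=2
T0.a=2 T0.b=2 T1.a=2 T1.b=0
T0.a=2 T0.b=2 T1.a=2 T1.b=2

outcome vector order: (T0.a,T0.b,T1.a,T1.b)
|TSO outcomes| = 9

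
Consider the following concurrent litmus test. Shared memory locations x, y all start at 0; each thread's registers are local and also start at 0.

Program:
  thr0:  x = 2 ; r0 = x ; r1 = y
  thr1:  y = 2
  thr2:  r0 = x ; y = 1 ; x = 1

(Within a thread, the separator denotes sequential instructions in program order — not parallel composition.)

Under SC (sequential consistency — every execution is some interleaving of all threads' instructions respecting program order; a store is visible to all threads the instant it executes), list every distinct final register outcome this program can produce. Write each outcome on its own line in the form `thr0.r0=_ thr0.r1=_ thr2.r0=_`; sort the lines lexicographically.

thr0.r0=1 thr0.r1=1 thr2.r0=0
thr0.r0=1 thr0.r1=1 thr2.r0=2
thr0.r0=1 thr0.r1=2 thr2.r0=0
thr0.r0=1 thr0.r1=2 thr2.r0=2
thr0.r0=2 thr0.r1=0 thr2.r0=0
thr0.r0=2 thr0.r1=0 thr2.r0=2
thr0.r0=2 thr0.r1=1 thr2.r0=0
thr0.r0=2 thr0.r1=1 thr2.r0=2
thr0.r0=2 thr0.r1=2 thr2.r0=0
thr0.r0=2 thr0.r1=2 thr2.r0=2

outcome vector order: (thr0.r0,thr0.r1,thr2.r0)
|SC outcomes| = 10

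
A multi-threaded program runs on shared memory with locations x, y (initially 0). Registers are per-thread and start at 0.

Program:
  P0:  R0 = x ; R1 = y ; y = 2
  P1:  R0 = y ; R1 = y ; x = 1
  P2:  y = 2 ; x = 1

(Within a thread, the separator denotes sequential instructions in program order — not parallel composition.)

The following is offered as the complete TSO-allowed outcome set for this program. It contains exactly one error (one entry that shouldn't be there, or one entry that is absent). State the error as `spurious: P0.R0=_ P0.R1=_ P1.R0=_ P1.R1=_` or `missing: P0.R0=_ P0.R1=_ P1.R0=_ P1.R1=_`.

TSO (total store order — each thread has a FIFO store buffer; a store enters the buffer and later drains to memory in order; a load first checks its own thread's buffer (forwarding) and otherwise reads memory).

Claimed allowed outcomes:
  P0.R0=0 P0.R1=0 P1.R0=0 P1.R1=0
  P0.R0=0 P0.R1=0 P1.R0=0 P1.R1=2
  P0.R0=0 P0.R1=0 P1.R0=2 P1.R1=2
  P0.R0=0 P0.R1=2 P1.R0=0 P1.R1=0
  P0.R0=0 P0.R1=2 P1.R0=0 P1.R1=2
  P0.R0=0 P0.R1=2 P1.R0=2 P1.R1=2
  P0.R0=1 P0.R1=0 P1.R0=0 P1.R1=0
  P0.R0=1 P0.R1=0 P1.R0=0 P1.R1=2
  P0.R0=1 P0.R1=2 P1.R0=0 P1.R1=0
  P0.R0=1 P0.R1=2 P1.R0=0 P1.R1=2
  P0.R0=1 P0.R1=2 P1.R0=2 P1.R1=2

outcome vector order: (P0.R0,P0.R1,P1.R0,P1.R1)
TSO: 10 outcomes — {(0,0,0,0) (0,0,0,2) (0,0,2,2) (0,2,0,0) (0,2,0,2) (0,2,2,2) (1,0,0,0) (1,2,0,0) (1,2,0,2) (1,2,2,2)}
claimed∖TSO = {(1,0,0,2)}

spurious: P0.R0=1 P0.R1=0 P1.R0=0 P1.R1=2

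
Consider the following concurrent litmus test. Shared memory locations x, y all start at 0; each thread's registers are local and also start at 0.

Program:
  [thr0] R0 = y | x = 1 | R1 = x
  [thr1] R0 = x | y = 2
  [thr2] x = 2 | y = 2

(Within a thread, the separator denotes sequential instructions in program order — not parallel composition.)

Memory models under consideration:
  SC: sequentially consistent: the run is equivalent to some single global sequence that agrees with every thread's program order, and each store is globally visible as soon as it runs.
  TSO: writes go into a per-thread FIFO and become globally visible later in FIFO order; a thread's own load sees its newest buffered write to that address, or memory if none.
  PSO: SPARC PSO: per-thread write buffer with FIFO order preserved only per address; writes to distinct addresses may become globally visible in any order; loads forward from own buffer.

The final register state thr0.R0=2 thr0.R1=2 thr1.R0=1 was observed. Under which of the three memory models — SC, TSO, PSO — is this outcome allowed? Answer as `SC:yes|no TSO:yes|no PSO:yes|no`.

SC:no TSO:no PSO:yes

outcome vector order: (thr0.R0,thr0.R1,thr1.R0)
[SC] allowed = {<0 1 0>, <0 1 1>, <0 1 2>, <0 2 0>, <0 2 1>, <0 2 2>, <2 1 0>, <2 1 1>, <2 1 2>, <2 2 0>}
[TSO] allowed = {<0 1 0>, <0 1 1>, <0 1 2>, <0 2 0>, <0 2 1>, <0 2 2>, <2 1 0>, <2 1 1>, <2 1 2>, <2 2 0>}
[PSO] allowed = {<0 1 0>, <0 1 1>, <0 1 2>, <0 2 0>, <0 2 1>, <0 2 2>, <2 1 0>, <2 1 1>, <2 1 2>, <2 2 0>, <2 2 1>, <2 2 2>}
target <2 2 1> ∈ {PSO}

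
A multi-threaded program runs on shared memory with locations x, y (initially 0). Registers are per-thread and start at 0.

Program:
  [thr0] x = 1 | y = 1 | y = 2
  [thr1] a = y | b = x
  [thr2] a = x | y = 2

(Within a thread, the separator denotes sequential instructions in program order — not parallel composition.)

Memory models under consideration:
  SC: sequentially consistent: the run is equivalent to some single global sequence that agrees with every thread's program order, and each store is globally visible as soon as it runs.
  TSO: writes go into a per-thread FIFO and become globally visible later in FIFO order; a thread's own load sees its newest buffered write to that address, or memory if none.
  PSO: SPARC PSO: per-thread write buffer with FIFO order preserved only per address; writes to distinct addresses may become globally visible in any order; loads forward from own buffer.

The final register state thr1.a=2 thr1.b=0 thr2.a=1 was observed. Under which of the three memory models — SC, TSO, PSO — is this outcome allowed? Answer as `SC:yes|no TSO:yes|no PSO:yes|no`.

outcome vector order: (thr1.a,thr1.b,thr2.a)
SC (9): 000 001 010 011 110 111 200 210 211
TSO (9): 000 001 010 011 110 111 200 210 211
PSO (12): 000 001 010 011 100 101 110 111 200 201 210 211
target 201 ∈ {PSO}

SC:no TSO:no PSO:yes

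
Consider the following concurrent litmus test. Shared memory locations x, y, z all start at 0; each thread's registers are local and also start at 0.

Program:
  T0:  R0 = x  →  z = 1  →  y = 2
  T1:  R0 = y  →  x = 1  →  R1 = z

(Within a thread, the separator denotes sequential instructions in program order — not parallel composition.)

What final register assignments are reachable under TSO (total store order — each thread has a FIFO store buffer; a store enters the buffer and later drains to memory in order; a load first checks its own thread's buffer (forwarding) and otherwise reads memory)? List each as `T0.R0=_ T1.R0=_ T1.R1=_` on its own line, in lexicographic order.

T0.R0=0 T1.R0=0 T1.R1=0
T0.R0=0 T1.R0=0 T1.R1=1
T0.R0=0 T1.R0=2 T1.R1=1
T0.R0=1 T1.R0=0 T1.R1=0
T0.R0=1 T1.R0=0 T1.R1=1

outcome vector order: (T0.R0,T1.R0,T1.R1)
|TSO outcomes| = 5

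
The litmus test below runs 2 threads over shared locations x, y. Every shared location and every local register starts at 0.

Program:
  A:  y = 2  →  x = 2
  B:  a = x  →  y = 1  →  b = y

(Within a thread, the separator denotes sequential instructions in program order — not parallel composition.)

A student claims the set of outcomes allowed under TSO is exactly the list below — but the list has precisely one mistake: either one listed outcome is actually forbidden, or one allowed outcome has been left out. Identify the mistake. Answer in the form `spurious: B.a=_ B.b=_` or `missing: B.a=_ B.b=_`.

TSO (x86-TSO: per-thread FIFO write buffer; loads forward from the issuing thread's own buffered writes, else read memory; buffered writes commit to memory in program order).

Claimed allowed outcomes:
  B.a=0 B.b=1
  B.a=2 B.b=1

missing: B.a=0 B.b=2

outcome vector order: (B.a,B.b)
under TSO → (0,1), (0,2), (2,1)
TSO∖claimed = {(0,2)}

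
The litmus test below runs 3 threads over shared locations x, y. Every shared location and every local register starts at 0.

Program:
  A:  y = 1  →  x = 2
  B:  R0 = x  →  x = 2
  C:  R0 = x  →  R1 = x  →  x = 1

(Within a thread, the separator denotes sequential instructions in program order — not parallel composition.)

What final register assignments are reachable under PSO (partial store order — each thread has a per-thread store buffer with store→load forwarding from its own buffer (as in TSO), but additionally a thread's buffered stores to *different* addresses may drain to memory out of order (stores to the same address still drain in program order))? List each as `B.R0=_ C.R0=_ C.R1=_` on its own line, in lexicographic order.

outcome vector order: (B.R0,C.R0,C.R1)
|PSO outcomes| = 9

B.R0=0 C.R0=0 C.R1=0
B.R0=0 C.R0=0 C.R1=2
B.R0=0 C.R0=2 C.R1=2
B.R0=1 C.R0=0 C.R1=0
B.R0=1 C.R0=0 C.R1=2
B.R0=1 C.R0=2 C.R1=2
B.R0=2 C.R0=0 C.R1=0
B.R0=2 C.R0=0 C.R1=2
B.R0=2 C.R0=2 C.R1=2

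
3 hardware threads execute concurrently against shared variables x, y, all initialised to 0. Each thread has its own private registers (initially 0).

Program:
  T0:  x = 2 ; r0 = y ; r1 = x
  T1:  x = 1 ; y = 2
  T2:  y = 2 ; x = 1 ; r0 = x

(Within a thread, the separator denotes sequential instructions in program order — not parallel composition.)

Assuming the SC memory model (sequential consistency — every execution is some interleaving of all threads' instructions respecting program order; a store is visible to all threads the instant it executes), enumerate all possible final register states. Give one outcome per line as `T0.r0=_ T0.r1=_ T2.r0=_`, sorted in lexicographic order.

outcome vector order: (T0.r0,T0.r1,T2.r0)
|SC outcomes| = 6

T0.r0=0 T0.r1=1 T2.r0=1
T0.r0=0 T0.r1=2 T2.r0=1
T0.r0=2 T0.r1=1 T2.r0=1
T0.r0=2 T0.r1=1 T2.r0=2
T0.r0=2 T0.r1=2 T2.r0=1
T0.r0=2 T0.r1=2 T2.r0=2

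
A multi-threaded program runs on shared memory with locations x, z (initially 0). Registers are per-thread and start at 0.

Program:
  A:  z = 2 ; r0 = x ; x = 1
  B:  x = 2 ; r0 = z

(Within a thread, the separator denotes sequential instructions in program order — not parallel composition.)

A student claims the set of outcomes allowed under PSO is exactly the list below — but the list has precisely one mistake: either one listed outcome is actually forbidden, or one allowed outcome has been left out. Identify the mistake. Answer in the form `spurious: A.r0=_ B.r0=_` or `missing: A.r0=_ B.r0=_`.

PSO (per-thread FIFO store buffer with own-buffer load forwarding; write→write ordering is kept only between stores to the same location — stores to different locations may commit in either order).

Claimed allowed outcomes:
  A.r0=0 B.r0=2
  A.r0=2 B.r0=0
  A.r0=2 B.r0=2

outcome vector order: (A.r0,B.r0)
PSO (4): 0/0, 0/2, 2/0, 2/2
PSO∖claimed = {0/0}

missing: A.r0=0 B.r0=0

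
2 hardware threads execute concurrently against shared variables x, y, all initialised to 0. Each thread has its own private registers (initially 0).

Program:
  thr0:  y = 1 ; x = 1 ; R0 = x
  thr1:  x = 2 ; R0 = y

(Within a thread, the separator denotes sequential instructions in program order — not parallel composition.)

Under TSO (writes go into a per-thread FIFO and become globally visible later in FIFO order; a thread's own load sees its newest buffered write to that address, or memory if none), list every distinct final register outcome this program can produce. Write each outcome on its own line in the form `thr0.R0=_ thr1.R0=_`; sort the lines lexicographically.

outcome vector order: (thr0.R0,thr1.R0)
|TSO outcomes| = 4

thr0.R0=1 thr1.R0=0
thr0.R0=1 thr1.R0=1
thr0.R0=2 thr1.R0=0
thr0.R0=2 thr1.R0=1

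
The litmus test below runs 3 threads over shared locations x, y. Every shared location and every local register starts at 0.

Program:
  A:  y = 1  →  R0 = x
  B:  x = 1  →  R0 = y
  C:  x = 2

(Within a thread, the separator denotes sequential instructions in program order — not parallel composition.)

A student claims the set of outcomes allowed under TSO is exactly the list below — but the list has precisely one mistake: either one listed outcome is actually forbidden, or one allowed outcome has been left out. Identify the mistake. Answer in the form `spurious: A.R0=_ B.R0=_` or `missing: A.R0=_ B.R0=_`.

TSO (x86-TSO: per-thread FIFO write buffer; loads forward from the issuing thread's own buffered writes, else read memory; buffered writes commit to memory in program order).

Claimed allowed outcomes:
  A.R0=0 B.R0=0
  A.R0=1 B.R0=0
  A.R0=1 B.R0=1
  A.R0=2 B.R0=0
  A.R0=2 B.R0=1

missing: A.R0=0 B.R0=1

outcome vector order: (A.R0,B.R0)
TSO (6): (0,0) (0,1) (1,0) (1,1) (2,0) (2,1)
TSO∖claimed = {(0,1)}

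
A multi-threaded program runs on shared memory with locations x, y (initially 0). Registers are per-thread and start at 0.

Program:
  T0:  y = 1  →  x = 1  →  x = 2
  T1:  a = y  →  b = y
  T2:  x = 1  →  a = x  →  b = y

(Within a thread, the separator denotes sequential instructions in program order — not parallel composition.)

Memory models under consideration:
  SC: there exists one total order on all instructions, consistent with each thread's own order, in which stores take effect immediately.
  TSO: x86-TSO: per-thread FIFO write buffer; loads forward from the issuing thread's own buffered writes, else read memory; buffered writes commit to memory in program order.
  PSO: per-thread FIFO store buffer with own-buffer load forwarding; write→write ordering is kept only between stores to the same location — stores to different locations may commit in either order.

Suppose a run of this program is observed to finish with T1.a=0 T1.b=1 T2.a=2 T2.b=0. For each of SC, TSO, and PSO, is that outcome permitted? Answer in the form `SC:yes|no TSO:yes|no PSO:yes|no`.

outcome vector order: (T1.a,T1.b,T2.a,T2.b)
under SC → <0 0 1 0> <0 0 1 1> <0 0 2 1> <0 1 1 0> <0 1 1 1> <0 1 2 1> <1 1 1 0> <1 1 1 1> <1 1 2 1>
under TSO → <0 0 1 0> <0 0 1 1> <0 0 2 1> <0 1 1 0> <0 1 1 1> <0 1 2 1> <1 1 1 0> <1 1 1 1> <1 1 2 1>
under PSO → <0 0 1 0> <0 0 1 1> <0 0 2 0> <0 0 2 1> <0 1 1 0> <0 1 1 1> <0 1 2 0> <0 1 2 1> <1 1 1 0> <1 1 1 1> <1 1 2 0> <1 1 2 1>
target <0 1 2 0> ∈ {PSO}

SC:no TSO:no PSO:yes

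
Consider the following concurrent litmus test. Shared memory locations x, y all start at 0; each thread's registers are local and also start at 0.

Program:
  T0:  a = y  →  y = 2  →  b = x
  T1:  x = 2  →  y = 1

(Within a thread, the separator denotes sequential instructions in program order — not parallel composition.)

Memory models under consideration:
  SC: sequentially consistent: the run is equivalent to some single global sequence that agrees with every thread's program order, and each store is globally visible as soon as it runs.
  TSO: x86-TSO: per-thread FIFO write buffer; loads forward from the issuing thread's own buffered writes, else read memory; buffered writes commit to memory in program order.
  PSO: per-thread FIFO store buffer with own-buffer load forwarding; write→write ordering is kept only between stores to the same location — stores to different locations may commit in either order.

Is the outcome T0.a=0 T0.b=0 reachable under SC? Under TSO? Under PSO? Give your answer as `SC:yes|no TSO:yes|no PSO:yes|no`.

outcome vector order: (T0.a,T0.b)
SC (3): <0 0>, <0 2>, <1 2>
TSO (3): <0 0>, <0 2>, <1 2>
PSO (4): <0 0>, <0 2>, <1 0>, <1 2>
target <0 0> ∈ {SC,TSO,PSO}

SC:yes TSO:yes PSO:yes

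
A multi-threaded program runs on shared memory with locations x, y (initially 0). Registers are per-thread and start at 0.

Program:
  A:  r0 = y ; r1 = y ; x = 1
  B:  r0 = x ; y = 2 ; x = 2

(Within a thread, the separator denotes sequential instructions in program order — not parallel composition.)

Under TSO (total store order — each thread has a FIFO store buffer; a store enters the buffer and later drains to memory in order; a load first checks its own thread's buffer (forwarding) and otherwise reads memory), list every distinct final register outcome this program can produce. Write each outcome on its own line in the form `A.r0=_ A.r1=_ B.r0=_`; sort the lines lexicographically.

outcome vector order: (A.r0,A.r1,B.r0)
|TSO outcomes| = 4

A.r0=0 A.r1=0 B.r0=0
A.r0=0 A.r1=0 B.r0=1
A.r0=0 A.r1=2 B.r0=0
A.r0=2 A.r1=2 B.r0=0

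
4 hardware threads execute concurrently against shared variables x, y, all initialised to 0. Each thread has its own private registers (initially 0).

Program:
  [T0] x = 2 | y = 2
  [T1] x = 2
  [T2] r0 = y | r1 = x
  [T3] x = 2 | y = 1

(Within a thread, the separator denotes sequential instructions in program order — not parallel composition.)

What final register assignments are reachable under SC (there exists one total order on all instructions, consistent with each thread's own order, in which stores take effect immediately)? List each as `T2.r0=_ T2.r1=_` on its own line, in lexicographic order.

T2.r0=0 T2.r1=0
T2.r0=0 T2.r1=2
T2.r0=1 T2.r1=2
T2.r0=2 T2.r1=2

outcome vector order: (T2.r0,T2.r1)
|SC outcomes| = 4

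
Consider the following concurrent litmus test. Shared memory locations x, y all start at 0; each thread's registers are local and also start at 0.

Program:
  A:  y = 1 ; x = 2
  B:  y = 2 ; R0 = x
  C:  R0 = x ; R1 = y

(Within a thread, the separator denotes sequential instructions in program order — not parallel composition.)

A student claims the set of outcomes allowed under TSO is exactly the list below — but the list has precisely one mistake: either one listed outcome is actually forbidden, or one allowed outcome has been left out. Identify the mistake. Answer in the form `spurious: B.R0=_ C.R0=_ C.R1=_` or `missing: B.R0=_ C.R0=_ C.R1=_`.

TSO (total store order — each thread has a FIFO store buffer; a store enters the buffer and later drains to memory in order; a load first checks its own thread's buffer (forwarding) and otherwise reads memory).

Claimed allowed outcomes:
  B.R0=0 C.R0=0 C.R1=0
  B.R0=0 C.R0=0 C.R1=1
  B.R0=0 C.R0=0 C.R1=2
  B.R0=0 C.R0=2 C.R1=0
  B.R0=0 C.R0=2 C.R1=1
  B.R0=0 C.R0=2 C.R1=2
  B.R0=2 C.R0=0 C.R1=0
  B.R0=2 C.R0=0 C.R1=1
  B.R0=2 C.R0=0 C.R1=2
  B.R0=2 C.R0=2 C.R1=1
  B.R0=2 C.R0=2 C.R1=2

outcome vector order: (B.R0,C.R0,C.R1)
TSO (10): 000 001 002 021 022 200 201 202 221 222
claimed∖TSO = {020}

spurious: B.R0=0 C.R0=2 C.R1=0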